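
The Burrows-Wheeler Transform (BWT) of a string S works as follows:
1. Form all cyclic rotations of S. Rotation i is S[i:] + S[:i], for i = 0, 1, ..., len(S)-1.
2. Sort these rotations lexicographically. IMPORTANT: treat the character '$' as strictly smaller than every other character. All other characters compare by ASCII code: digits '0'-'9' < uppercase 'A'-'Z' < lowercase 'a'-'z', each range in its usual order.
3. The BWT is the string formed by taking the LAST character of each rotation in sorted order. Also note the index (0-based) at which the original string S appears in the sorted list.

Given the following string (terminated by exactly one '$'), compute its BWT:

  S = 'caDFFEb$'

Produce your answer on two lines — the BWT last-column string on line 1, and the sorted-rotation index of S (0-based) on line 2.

All 8 rotations (rotation i = S[i:]+S[:i]):
  rot[0] = caDFFEb$
  rot[1] = aDFFEb$c
  rot[2] = DFFEb$ca
  rot[3] = FFEb$caD
  rot[4] = FEb$caDF
  rot[5] = Eb$caDFF
  rot[6] = b$caDFFE
  rot[7] = $caDFFEb
Sorted (with $ < everything):
  sorted[0] = $caDFFEb  (last char: 'b')
  sorted[1] = DFFEb$ca  (last char: 'a')
  sorted[2] = Eb$caDFF  (last char: 'F')
  sorted[3] = FEb$caDF  (last char: 'F')
  sorted[4] = FFEb$caD  (last char: 'D')
  sorted[5] = aDFFEb$c  (last char: 'c')
  sorted[6] = b$caDFFE  (last char: 'E')
  sorted[7] = caDFFEb$  (last char: '$')
Last column: baFFDcE$
Original string S is at sorted index 7

Answer: baFFDcE$
7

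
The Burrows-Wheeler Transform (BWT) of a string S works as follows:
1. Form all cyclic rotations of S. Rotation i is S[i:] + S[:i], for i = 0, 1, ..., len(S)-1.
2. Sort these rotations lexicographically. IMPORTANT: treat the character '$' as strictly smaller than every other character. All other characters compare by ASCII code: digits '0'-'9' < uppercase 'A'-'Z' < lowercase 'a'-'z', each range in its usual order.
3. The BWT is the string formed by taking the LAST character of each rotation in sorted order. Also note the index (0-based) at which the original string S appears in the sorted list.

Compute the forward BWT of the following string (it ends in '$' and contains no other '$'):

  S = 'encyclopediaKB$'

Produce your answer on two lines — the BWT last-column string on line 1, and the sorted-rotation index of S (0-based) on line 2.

Answer: BKaiynep$dceloc
8

Derivation:
All 15 rotations (rotation i = S[i:]+S[:i]):
  rot[0] = encyclopediaKB$
  rot[1] = ncyclopediaKB$e
  rot[2] = cyclopediaKB$en
  rot[3] = yclopediaKB$enc
  rot[4] = clopediaKB$ency
  rot[5] = lopediaKB$encyc
  rot[6] = opediaKB$encycl
  rot[7] = pediaKB$encyclo
  rot[8] = ediaKB$encyclop
  rot[9] = diaKB$encyclope
  rot[10] = iaKB$encycloped
  rot[11] = aKB$encyclopedi
  rot[12] = KB$encyclopedia
  rot[13] = B$encyclopediaK
  rot[14] = $encyclopediaKB
Sorted (with $ < everything):
  sorted[0] = $encyclopediaKB  (last char: 'B')
  sorted[1] = B$encyclopediaK  (last char: 'K')
  sorted[2] = KB$encyclopedia  (last char: 'a')
  sorted[3] = aKB$encyclopedi  (last char: 'i')
  sorted[4] = clopediaKB$ency  (last char: 'y')
  sorted[5] = cyclopediaKB$en  (last char: 'n')
  sorted[6] = diaKB$encyclope  (last char: 'e')
  sorted[7] = ediaKB$encyclop  (last char: 'p')
  sorted[8] = encyclopediaKB$  (last char: '$')
  sorted[9] = iaKB$encycloped  (last char: 'd')
  sorted[10] = lopediaKB$encyc  (last char: 'c')
  sorted[11] = ncyclopediaKB$e  (last char: 'e')
  sorted[12] = opediaKB$encycl  (last char: 'l')
  sorted[13] = pediaKB$encyclo  (last char: 'o')
  sorted[14] = yclopediaKB$enc  (last char: 'c')
Last column: BKaiynep$dceloc
Original string S is at sorted index 8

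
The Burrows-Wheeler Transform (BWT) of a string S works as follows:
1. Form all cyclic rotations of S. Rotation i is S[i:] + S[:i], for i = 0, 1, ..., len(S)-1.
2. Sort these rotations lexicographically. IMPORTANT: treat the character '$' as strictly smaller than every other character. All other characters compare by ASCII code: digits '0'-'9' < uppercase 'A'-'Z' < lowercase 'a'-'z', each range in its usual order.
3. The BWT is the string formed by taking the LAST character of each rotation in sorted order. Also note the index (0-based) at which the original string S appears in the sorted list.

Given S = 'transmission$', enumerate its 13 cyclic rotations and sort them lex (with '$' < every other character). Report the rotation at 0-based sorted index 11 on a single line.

Answer: ssion$transmi

Derivation:
All 13 rotations (rotation i = S[i:]+S[:i]):
  rot[0] = transmission$
  rot[1] = ransmission$t
  rot[2] = ansmission$tr
  rot[3] = nsmission$tra
  rot[4] = smission$tran
  rot[5] = mission$trans
  rot[6] = ission$transm
  rot[7] = ssion$transmi
  rot[8] = sion$transmis
  rot[9] = ion$transmiss
  rot[10] = on$transmissi
  rot[11] = n$transmissio
  rot[12] = $transmission
Sorted (with $ < everything):
  sorted[0] = $transmission
  sorted[1] = ansmission$tr
  sorted[2] = ion$transmiss
  sorted[3] = ission$transm
  sorted[4] = mission$trans
  sorted[5] = n$transmissio
  sorted[6] = nsmission$tra
  sorted[7] = on$transmissi
  sorted[8] = ransmission$t
  sorted[9] = sion$transmis
  sorted[10] = smission$tran
  sorted[11] = ssion$transmi
  sorted[12] = transmission$
sorted[11] = ssion$transmi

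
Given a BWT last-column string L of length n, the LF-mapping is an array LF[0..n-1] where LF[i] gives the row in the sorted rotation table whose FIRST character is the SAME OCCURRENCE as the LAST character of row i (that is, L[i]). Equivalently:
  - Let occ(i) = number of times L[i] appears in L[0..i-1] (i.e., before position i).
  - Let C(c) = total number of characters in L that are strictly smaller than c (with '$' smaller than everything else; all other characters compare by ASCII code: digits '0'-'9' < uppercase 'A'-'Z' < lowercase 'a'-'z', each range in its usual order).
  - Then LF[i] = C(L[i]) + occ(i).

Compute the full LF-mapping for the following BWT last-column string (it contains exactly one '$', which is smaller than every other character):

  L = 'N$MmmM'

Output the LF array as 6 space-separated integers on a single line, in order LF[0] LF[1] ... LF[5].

Char counts: '$':1, 'M':2, 'N':1, 'm':2
C (first-col start): C('$')=0, C('M')=1, C('N')=3, C('m')=4
L[0]='N': occ=0, LF[0]=C('N')+0=3+0=3
L[1]='$': occ=0, LF[1]=C('$')+0=0+0=0
L[2]='M': occ=0, LF[2]=C('M')+0=1+0=1
L[3]='m': occ=0, LF[3]=C('m')+0=4+0=4
L[4]='m': occ=1, LF[4]=C('m')+1=4+1=5
L[5]='M': occ=1, LF[5]=C('M')+1=1+1=2

Answer: 3 0 1 4 5 2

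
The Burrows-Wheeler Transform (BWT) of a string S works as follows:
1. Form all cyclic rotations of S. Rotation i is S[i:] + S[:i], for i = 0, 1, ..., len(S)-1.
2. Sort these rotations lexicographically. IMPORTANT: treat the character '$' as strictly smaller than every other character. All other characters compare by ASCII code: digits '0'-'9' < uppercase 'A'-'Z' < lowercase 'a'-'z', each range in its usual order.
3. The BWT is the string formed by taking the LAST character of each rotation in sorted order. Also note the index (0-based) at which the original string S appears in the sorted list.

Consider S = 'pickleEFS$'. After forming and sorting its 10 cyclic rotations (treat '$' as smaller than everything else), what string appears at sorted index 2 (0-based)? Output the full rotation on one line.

Answer: FS$pickleE

Derivation:
All 10 rotations (rotation i = S[i:]+S[:i]):
  rot[0] = pickleEFS$
  rot[1] = ickleEFS$p
  rot[2] = ckleEFS$pi
  rot[3] = kleEFS$pic
  rot[4] = leEFS$pick
  rot[5] = eEFS$pickl
  rot[6] = EFS$pickle
  rot[7] = FS$pickleE
  rot[8] = S$pickleEF
  rot[9] = $pickleEFS
Sorted (with $ < everything):
  sorted[0] = $pickleEFS
  sorted[1] = EFS$pickle
  sorted[2] = FS$pickleE
  sorted[3] = S$pickleEF
  sorted[4] = ckleEFS$pi
  sorted[5] = eEFS$pickl
  sorted[6] = ickleEFS$p
  sorted[7] = kleEFS$pic
  sorted[8] = leEFS$pick
  sorted[9] = pickleEFS$
sorted[2] = FS$pickleE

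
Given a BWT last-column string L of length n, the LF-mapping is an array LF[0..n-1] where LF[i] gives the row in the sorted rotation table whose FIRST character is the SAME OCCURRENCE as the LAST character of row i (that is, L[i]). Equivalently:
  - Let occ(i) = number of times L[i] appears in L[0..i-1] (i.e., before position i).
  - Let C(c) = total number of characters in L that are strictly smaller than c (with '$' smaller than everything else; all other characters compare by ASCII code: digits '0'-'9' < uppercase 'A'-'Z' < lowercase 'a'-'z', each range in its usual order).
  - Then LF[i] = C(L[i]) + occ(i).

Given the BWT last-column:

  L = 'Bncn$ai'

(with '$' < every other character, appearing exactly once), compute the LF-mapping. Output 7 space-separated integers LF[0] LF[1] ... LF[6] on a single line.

Char counts: '$':1, 'B':1, 'a':1, 'c':1, 'i':1, 'n':2
C (first-col start): C('$')=0, C('B')=1, C('a')=2, C('c')=3, C('i')=4, C('n')=5
L[0]='B': occ=0, LF[0]=C('B')+0=1+0=1
L[1]='n': occ=0, LF[1]=C('n')+0=5+0=5
L[2]='c': occ=0, LF[2]=C('c')+0=3+0=3
L[3]='n': occ=1, LF[3]=C('n')+1=5+1=6
L[4]='$': occ=0, LF[4]=C('$')+0=0+0=0
L[5]='a': occ=0, LF[5]=C('a')+0=2+0=2
L[6]='i': occ=0, LF[6]=C('i')+0=4+0=4

Answer: 1 5 3 6 0 2 4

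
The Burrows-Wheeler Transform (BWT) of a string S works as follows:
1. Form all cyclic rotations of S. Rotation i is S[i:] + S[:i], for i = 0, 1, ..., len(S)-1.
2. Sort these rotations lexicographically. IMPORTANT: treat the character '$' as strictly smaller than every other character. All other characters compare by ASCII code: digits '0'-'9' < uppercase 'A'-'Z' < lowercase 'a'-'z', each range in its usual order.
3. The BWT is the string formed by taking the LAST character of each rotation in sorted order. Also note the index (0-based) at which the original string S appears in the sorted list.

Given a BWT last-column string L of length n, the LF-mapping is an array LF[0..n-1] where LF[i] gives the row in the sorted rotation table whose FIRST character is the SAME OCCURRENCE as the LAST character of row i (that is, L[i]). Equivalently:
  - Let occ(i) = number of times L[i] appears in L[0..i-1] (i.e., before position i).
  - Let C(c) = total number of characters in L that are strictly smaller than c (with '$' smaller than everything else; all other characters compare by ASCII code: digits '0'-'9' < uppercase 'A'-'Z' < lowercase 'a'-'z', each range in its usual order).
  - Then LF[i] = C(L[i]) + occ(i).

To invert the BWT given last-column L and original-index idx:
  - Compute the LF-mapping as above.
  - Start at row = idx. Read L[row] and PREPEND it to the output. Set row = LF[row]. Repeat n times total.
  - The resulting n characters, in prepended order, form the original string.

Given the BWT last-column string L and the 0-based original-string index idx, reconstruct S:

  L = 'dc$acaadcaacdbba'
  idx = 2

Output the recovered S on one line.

Answer: aacacaaadccbdbd$

Derivation:
LF mapping: 13 9 0 1 10 2 3 14 11 4 5 12 15 7 8 6
Walk LF starting at row 2, prepending L[row]:
  step 1: row=2, L[2]='$', prepend. Next row=LF[2]=0
  step 2: row=0, L[0]='d', prepend. Next row=LF[0]=13
  step 3: row=13, L[13]='b', prepend. Next row=LF[13]=7
  step 4: row=7, L[7]='d', prepend. Next row=LF[7]=14
  step 5: row=14, L[14]='b', prepend. Next row=LF[14]=8
  step 6: row=8, L[8]='c', prepend. Next row=LF[8]=11
  step 7: row=11, L[11]='c', prepend. Next row=LF[11]=12
  step 8: row=12, L[12]='d', prepend. Next row=LF[12]=15
  step 9: row=15, L[15]='a', prepend. Next row=LF[15]=6
  step 10: row=6, L[6]='a', prepend. Next row=LF[6]=3
  step 11: row=3, L[3]='a', prepend. Next row=LF[3]=1
  step 12: row=1, L[1]='c', prepend. Next row=LF[1]=9
  step 13: row=9, L[9]='a', prepend. Next row=LF[9]=4
  step 14: row=4, L[4]='c', prepend. Next row=LF[4]=10
  step 15: row=10, L[10]='a', prepend. Next row=LF[10]=5
  step 16: row=5, L[5]='a', prepend. Next row=LF[5]=2
Reversed output: aacacaaadccbdbd$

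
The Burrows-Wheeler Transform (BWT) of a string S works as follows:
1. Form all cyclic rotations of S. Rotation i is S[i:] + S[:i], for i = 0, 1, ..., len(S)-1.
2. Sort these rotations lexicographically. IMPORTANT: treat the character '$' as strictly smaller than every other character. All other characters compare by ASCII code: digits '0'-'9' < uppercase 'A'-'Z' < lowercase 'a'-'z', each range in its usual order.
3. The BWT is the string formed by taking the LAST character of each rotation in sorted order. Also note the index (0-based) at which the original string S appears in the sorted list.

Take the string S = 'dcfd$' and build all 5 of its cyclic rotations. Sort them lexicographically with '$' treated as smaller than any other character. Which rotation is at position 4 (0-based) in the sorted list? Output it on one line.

All 5 rotations (rotation i = S[i:]+S[:i]):
  rot[0] = dcfd$
  rot[1] = cfd$d
  rot[2] = fd$dc
  rot[3] = d$dcf
  rot[4] = $dcfd
Sorted (with $ < everything):
  sorted[0] = $dcfd
  sorted[1] = cfd$d
  sorted[2] = d$dcf
  sorted[3] = dcfd$
  sorted[4] = fd$dc
sorted[4] = fd$dc

Answer: fd$dc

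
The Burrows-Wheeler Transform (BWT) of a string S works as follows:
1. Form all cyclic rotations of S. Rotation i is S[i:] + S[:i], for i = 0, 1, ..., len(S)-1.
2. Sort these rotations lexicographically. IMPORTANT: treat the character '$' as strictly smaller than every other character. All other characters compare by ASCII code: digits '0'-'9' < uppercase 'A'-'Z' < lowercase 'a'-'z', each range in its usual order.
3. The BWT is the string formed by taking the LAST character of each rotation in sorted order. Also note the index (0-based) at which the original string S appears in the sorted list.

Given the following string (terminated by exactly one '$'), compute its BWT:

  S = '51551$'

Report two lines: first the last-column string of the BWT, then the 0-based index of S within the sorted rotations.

All 6 rotations (rotation i = S[i:]+S[:i]):
  rot[0] = 51551$
  rot[1] = 1551$5
  rot[2] = 551$51
  rot[3] = 51$515
  rot[4] = 1$5155
  rot[5] = $51551
Sorted (with $ < everything):
  sorted[0] = $51551  (last char: '1')
  sorted[1] = 1$5155  (last char: '5')
  sorted[2] = 1551$5  (last char: '5')
  sorted[3] = 51$515  (last char: '5')
  sorted[4] = 51551$  (last char: '$')
  sorted[5] = 551$51  (last char: '1')
Last column: 1555$1
Original string S is at sorted index 4

Answer: 1555$1
4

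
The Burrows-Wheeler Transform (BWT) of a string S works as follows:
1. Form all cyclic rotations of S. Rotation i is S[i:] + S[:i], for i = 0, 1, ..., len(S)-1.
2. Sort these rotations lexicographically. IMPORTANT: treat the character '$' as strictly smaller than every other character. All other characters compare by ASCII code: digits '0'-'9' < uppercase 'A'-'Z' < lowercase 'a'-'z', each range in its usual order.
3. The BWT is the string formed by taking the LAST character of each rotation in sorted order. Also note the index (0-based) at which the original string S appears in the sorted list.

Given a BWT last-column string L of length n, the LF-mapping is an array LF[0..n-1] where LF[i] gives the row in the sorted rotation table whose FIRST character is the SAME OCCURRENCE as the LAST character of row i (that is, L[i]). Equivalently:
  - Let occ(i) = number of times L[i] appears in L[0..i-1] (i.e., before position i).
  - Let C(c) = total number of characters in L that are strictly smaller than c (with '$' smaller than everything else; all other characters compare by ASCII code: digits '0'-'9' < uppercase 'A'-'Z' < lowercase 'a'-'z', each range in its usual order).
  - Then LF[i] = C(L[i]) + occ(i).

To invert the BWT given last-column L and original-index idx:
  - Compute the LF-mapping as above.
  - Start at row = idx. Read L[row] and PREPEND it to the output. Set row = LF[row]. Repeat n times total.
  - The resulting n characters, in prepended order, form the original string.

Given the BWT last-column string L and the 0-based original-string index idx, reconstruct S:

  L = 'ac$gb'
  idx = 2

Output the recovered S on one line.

LF mapping: 1 3 0 4 2
Walk LF starting at row 2, prepending L[row]:
  step 1: row=2, L[2]='$', prepend. Next row=LF[2]=0
  step 2: row=0, L[0]='a', prepend. Next row=LF[0]=1
  step 3: row=1, L[1]='c', prepend. Next row=LF[1]=3
  step 4: row=3, L[3]='g', prepend. Next row=LF[3]=4
  step 5: row=4, L[4]='b', prepend. Next row=LF[4]=2
Reversed output: bgca$

Answer: bgca$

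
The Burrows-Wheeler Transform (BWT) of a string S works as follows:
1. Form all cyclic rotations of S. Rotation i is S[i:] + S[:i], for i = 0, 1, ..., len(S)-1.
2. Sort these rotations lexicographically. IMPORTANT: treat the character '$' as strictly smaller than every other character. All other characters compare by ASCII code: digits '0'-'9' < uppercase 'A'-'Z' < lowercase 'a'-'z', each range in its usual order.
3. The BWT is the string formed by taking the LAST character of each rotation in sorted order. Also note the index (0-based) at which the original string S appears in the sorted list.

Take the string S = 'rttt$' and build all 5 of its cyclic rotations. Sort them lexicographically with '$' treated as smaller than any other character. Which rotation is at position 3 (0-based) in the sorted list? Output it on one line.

Answer: tt$rt

Derivation:
All 5 rotations (rotation i = S[i:]+S[:i]):
  rot[0] = rttt$
  rot[1] = ttt$r
  rot[2] = tt$rt
  rot[3] = t$rtt
  rot[4] = $rttt
Sorted (with $ < everything):
  sorted[0] = $rttt
  sorted[1] = rttt$
  sorted[2] = t$rtt
  sorted[3] = tt$rt
  sorted[4] = ttt$r
sorted[3] = tt$rt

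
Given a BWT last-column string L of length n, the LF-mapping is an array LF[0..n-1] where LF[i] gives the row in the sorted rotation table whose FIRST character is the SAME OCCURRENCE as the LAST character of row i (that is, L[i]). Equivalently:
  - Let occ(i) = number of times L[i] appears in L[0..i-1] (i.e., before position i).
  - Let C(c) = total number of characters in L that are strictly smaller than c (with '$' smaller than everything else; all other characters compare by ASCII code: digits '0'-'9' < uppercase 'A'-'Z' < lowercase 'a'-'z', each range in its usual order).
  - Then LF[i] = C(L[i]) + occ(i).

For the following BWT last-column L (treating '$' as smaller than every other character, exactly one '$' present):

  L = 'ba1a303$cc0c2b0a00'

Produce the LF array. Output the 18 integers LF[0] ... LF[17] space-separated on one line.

Answer: 13 10 6 11 8 1 9 0 15 16 2 17 7 14 3 12 4 5

Derivation:
Char counts: '$':1, '0':5, '1':1, '2':1, '3':2, 'a':3, 'b':2, 'c':3
C (first-col start): C('$')=0, C('0')=1, C('1')=6, C('2')=7, C('3')=8, C('a')=10, C('b')=13, C('c')=15
L[0]='b': occ=0, LF[0]=C('b')+0=13+0=13
L[1]='a': occ=0, LF[1]=C('a')+0=10+0=10
L[2]='1': occ=0, LF[2]=C('1')+0=6+0=6
L[3]='a': occ=1, LF[3]=C('a')+1=10+1=11
L[4]='3': occ=0, LF[4]=C('3')+0=8+0=8
L[5]='0': occ=0, LF[5]=C('0')+0=1+0=1
L[6]='3': occ=1, LF[6]=C('3')+1=8+1=9
L[7]='$': occ=0, LF[7]=C('$')+0=0+0=0
L[8]='c': occ=0, LF[8]=C('c')+0=15+0=15
L[9]='c': occ=1, LF[9]=C('c')+1=15+1=16
L[10]='0': occ=1, LF[10]=C('0')+1=1+1=2
L[11]='c': occ=2, LF[11]=C('c')+2=15+2=17
L[12]='2': occ=0, LF[12]=C('2')+0=7+0=7
L[13]='b': occ=1, LF[13]=C('b')+1=13+1=14
L[14]='0': occ=2, LF[14]=C('0')+2=1+2=3
L[15]='a': occ=2, LF[15]=C('a')+2=10+2=12
L[16]='0': occ=3, LF[16]=C('0')+3=1+3=4
L[17]='0': occ=4, LF[17]=C('0')+4=1+4=5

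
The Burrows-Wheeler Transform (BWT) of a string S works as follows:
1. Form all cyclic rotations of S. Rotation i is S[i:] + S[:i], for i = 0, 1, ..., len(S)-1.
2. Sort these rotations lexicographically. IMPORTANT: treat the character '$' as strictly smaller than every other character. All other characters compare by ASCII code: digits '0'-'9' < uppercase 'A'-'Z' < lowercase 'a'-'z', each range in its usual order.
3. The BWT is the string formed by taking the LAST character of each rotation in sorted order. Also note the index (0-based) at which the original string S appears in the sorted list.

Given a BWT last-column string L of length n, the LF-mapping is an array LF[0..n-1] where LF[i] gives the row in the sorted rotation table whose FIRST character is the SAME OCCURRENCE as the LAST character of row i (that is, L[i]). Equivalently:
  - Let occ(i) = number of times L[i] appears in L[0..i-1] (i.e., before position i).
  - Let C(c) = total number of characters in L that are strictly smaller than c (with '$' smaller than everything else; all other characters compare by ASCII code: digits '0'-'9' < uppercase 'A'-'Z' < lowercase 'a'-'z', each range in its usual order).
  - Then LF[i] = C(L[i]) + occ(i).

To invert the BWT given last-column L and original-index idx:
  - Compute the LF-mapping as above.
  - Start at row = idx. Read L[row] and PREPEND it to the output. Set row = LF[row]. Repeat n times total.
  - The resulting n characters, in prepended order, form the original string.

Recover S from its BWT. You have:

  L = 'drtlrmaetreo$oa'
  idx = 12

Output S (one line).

Answer: rotatoremerald$

Derivation:
LF mapping: 3 10 13 6 11 7 1 4 14 12 5 8 0 9 2
Walk LF starting at row 12, prepending L[row]:
  step 1: row=12, L[12]='$', prepend. Next row=LF[12]=0
  step 2: row=0, L[0]='d', prepend. Next row=LF[0]=3
  step 3: row=3, L[3]='l', prepend. Next row=LF[3]=6
  step 4: row=6, L[6]='a', prepend. Next row=LF[6]=1
  step 5: row=1, L[1]='r', prepend. Next row=LF[1]=10
  step 6: row=10, L[10]='e', prepend. Next row=LF[10]=5
  step 7: row=5, L[5]='m', prepend. Next row=LF[5]=7
  step 8: row=7, L[7]='e', prepend. Next row=LF[7]=4
  step 9: row=4, L[4]='r', prepend. Next row=LF[4]=11
  step 10: row=11, L[11]='o', prepend. Next row=LF[11]=8
  step 11: row=8, L[8]='t', prepend. Next row=LF[8]=14
  step 12: row=14, L[14]='a', prepend. Next row=LF[14]=2
  step 13: row=2, L[2]='t', prepend. Next row=LF[2]=13
  step 14: row=13, L[13]='o', prepend. Next row=LF[13]=9
  step 15: row=9, L[9]='r', prepend. Next row=LF[9]=12
Reversed output: rotatoremerald$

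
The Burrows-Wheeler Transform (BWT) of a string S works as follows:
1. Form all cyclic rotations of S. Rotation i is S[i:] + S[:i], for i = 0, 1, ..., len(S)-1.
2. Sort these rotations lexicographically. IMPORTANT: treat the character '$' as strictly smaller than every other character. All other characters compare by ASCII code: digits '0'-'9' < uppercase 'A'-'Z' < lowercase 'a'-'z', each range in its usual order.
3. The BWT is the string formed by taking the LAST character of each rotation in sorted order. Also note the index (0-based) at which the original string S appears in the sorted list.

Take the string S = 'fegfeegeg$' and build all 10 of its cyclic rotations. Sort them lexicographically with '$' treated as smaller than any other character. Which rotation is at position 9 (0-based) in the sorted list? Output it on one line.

All 10 rotations (rotation i = S[i:]+S[:i]):
  rot[0] = fegfeegeg$
  rot[1] = egfeegeg$f
  rot[2] = gfeegeg$fe
  rot[3] = feegeg$feg
  rot[4] = eegeg$fegf
  rot[5] = egeg$fegfe
  rot[6] = geg$fegfee
  rot[7] = eg$fegfeeg
  rot[8] = g$fegfeege
  rot[9] = $fegfeegeg
Sorted (with $ < everything):
  sorted[0] = $fegfeegeg
  sorted[1] = eegeg$fegf
  sorted[2] = eg$fegfeeg
  sorted[3] = egeg$fegfe
  sorted[4] = egfeegeg$f
  sorted[5] = feegeg$feg
  sorted[6] = fegfeegeg$
  sorted[7] = g$fegfeege
  sorted[8] = geg$fegfee
  sorted[9] = gfeegeg$fe
sorted[9] = gfeegeg$fe

Answer: gfeegeg$fe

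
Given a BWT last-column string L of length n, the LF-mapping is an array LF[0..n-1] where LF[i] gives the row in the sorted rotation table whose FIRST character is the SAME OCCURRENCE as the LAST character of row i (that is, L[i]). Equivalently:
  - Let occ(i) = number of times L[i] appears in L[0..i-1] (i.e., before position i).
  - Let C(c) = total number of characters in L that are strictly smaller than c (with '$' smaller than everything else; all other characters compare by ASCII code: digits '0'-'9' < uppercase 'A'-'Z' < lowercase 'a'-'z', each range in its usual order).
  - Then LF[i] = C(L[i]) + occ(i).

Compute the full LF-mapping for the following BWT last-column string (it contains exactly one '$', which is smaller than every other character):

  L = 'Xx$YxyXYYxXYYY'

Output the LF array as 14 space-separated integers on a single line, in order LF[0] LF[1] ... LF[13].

Char counts: '$':1, 'X':3, 'Y':6, 'x':3, 'y':1
C (first-col start): C('$')=0, C('X')=1, C('Y')=4, C('x')=10, C('y')=13
L[0]='X': occ=0, LF[0]=C('X')+0=1+0=1
L[1]='x': occ=0, LF[1]=C('x')+0=10+0=10
L[2]='$': occ=0, LF[2]=C('$')+0=0+0=0
L[3]='Y': occ=0, LF[3]=C('Y')+0=4+0=4
L[4]='x': occ=1, LF[4]=C('x')+1=10+1=11
L[5]='y': occ=0, LF[5]=C('y')+0=13+0=13
L[6]='X': occ=1, LF[6]=C('X')+1=1+1=2
L[7]='Y': occ=1, LF[7]=C('Y')+1=4+1=5
L[8]='Y': occ=2, LF[8]=C('Y')+2=4+2=6
L[9]='x': occ=2, LF[9]=C('x')+2=10+2=12
L[10]='X': occ=2, LF[10]=C('X')+2=1+2=3
L[11]='Y': occ=3, LF[11]=C('Y')+3=4+3=7
L[12]='Y': occ=4, LF[12]=C('Y')+4=4+4=8
L[13]='Y': occ=5, LF[13]=C('Y')+5=4+5=9

Answer: 1 10 0 4 11 13 2 5 6 12 3 7 8 9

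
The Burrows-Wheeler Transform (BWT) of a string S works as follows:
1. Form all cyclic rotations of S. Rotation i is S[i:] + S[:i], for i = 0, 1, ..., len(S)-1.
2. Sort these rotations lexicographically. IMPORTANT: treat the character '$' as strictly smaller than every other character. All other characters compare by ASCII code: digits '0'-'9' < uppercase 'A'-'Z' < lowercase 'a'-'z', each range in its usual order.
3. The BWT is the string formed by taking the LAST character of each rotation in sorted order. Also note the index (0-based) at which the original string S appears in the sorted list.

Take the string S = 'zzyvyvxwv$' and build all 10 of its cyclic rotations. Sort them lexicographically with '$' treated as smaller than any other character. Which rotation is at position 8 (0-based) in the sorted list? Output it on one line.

Answer: zyvyvxwv$z

Derivation:
All 10 rotations (rotation i = S[i:]+S[:i]):
  rot[0] = zzyvyvxwv$
  rot[1] = zyvyvxwv$z
  rot[2] = yvyvxwv$zz
  rot[3] = vyvxwv$zzy
  rot[4] = yvxwv$zzyv
  rot[5] = vxwv$zzyvy
  rot[6] = xwv$zzyvyv
  rot[7] = wv$zzyvyvx
  rot[8] = v$zzyvyvxw
  rot[9] = $zzyvyvxwv
Sorted (with $ < everything):
  sorted[0] = $zzyvyvxwv
  sorted[1] = v$zzyvyvxw
  sorted[2] = vxwv$zzyvy
  sorted[3] = vyvxwv$zzy
  sorted[4] = wv$zzyvyvx
  sorted[5] = xwv$zzyvyv
  sorted[6] = yvxwv$zzyv
  sorted[7] = yvyvxwv$zz
  sorted[8] = zyvyvxwv$z
  sorted[9] = zzyvyvxwv$
sorted[8] = zyvyvxwv$z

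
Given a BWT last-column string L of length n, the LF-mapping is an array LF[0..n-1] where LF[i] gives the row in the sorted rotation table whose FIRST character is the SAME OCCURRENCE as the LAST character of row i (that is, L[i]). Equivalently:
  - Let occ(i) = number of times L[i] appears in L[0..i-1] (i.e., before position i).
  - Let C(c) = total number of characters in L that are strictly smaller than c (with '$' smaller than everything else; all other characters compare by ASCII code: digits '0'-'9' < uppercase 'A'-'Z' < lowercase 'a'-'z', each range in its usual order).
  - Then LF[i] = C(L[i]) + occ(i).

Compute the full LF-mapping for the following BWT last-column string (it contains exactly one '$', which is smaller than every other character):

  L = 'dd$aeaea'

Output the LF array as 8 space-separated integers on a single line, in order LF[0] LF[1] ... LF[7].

Answer: 4 5 0 1 6 2 7 3

Derivation:
Char counts: '$':1, 'a':3, 'd':2, 'e':2
C (first-col start): C('$')=0, C('a')=1, C('d')=4, C('e')=6
L[0]='d': occ=0, LF[0]=C('d')+0=4+0=4
L[1]='d': occ=1, LF[1]=C('d')+1=4+1=5
L[2]='$': occ=0, LF[2]=C('$')+0=0+0=0
L[3]='a': occ=0, LF[3]=C('a')+0=1+0=1
L[4]='e': occ=0, LF[4]=C('e')+0=6+0=6
L[5]='a': occ=1, LF[5]=C('a')+1=1+1=2
L[6]='e': occ=1, LF[6]=C('e')+1=6+1=7
L[7]='a': occ=2, LF[7]=C('a')+2=1+2=3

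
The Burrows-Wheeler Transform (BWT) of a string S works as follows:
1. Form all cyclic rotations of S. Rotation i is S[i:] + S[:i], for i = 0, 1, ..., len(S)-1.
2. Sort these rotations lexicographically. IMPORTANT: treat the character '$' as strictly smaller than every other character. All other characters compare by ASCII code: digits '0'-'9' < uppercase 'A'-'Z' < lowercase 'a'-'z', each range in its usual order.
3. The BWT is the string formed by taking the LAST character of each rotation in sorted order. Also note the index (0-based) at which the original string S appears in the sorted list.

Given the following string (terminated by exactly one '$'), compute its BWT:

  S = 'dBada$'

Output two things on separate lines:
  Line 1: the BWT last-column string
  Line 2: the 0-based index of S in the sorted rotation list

All 6 rotations (rotation i = S[i:]+S[:i]):
  rot[0] = dBada$
  rot[1] = Bada$d
  rot[2] = ada$dB
  rot[3] = da$dBa
  rot[4] = a$dBad
  rot[5] = $dBada
Sorted (with $ < everything):
  sorted[0] = $dBada  (last char: 'a')
  sorted[1] = Bada$d  (last char: 'd')
  sorted[2] = a$dBad  (last char: 'd')
  sorted[3] = ada$dB  (last char: 'B')
  sorted[4] = dBada$  (last char: '$')
  sorted[5] = da$dBa  (last char: 'a')
Last column: addB$a
Original string S is at sorted index 4

Answer: addB$a
4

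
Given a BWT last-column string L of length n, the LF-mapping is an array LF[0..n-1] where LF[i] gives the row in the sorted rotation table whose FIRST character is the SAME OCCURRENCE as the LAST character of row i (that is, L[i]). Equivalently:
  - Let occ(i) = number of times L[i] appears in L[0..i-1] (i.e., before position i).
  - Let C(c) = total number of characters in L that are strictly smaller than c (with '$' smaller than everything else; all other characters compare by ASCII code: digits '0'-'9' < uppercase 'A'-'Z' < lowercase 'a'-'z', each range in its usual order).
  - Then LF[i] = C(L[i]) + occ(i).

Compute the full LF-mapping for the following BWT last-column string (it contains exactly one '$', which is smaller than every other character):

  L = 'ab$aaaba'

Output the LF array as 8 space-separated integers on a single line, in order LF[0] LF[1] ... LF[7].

Char counts: '$':1, 'a':5, 'b':2
C (first-col start): C('$')=0, C('a')=1, C('b')=6
L[0]='a': occ=0, LF[0]=C('a')+0=1+0=1
L[1]='b': occ=0, LF[1]=C('b')+0=6+0=6
L[2]='$': occ=0, LF[2]=C('$')+0=0+0=0
L[3]='a': occ=1, LF[3]=C('a')+1=1+1=2
L[4]='a': occ=2, LF[4]=C('a')+2=1+2=3
L[5]='a': occ=3, LF[5]=C('a')+3=1+3=4
L[6]='b': occ=1, LF[6]=C('b')+1=6+1=7
L[7]='a': occ=4, LF[7]=C('a')+4=1+4=5

Answer: 1 6 0 2 3 4 7 5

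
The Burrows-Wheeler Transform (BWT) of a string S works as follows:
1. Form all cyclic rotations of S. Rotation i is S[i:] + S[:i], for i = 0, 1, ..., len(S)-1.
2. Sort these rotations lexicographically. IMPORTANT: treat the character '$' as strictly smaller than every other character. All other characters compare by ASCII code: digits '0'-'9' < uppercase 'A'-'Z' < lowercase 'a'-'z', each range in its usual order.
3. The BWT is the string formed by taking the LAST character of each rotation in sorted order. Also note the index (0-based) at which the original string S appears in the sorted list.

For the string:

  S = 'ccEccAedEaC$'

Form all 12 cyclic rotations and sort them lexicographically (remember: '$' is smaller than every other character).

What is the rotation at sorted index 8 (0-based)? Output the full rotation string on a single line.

All 12 rotations (rotation i = S[i:]+S[:i]):
  rot[0] = ccEccAedEaC$
  rot[1] = cEccAedEaC$c
  rot[2] = EccAedEaC$cc
  rot[3] = ccAedEaC$ccE
  rot[4] = cAedEaC$ccEc
  rot[5] = AedEaC$ccEcc
  rot[6] = edEaC$ccEccA
  rot[7] = dEaC$ccEccAe
  rot[8] = EaC$ccEccAed
  rot[9] = aC$ccEccAedE
  rot[10] = C$ccEccAedEa
  rot[11] = $ccEccAedEaC
Sorted (with $ < everything):
  sorted[0] = $ccEccAedEaC
  sorted[1] = AedEaC$ccEcc
  sorted[2] = C$ccEccAedEa
  sorted[3] = EaC$ccEccAed
  sorted[4] = EccAedEaC$cc
  sorted[5] = aC$ccEccAedE
  sorted[6] = cAedEaC$ccEc
  sorted[7] = cEccAedEaC$c
  sorted[8] = ccAedEaC$ccE
  sorted[9] = ccEccAedEaC$
  sorted[10] = dEaC$ccEccAe
  sorted[11] = edEaC$ccEccA
sorted[8] = ccAedEaC$ccE

Answer: ccAedEaC$ccE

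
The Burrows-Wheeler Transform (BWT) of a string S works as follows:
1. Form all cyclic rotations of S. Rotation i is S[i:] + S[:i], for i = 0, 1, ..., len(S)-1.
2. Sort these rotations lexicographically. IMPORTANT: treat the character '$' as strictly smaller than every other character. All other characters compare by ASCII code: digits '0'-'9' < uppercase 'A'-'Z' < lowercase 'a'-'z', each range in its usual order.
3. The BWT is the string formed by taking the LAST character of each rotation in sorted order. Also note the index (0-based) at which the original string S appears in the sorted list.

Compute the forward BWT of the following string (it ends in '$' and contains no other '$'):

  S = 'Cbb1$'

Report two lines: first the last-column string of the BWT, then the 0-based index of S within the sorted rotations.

All 5 rotations (rotation i = S[i:]+S[:i]):
  rot[0] = Cbb1$
  rot[1] = bb1$C
  rot[2] = b1$Cb
  rot[3] = 1$Cbb
  rot[4] = $Cbb1
Sorted (with $ < everything):
  sorted[0] = $Cbb1  (last char: '1')
  sorted[1] = 1$Cbb  (last char: 'b')
  sorted[2] = Cbb1$  (last char: '$')
  sorted[3] = b1$Cb  (last char: 'b')
  sorted[4] = bb1$C  (last char: 'C')
Last column: 1b$bC
Original string S is at sorted index 2

Answer: 1b$bC
2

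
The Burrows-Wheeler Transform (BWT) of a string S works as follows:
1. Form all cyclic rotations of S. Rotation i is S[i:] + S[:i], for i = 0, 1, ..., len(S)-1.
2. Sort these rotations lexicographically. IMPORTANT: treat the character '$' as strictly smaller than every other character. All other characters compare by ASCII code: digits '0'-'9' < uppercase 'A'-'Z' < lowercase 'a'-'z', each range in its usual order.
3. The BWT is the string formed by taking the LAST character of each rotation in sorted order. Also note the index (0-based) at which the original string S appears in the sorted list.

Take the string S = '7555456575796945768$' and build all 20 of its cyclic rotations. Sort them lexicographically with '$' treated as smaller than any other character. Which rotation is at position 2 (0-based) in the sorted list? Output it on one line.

All 20 rotations (rotation i = S[i:]+S[:i]):
  rot[0] = 7555456575796945768$
  rot[1] = 555456575796945768$7
  rot[2] = 55456575796945768$75
  rot[3] = 5456575796945768$755
  rot[4] = 456575796945768$7555
  rot[5] = 56575796945768$75554
  rot[6] = 6575796945768$755545
  rot[7] = 575796945768$7555456
  rot[8] = 75796945768$75554565
  rot[9] = 5796945768$755545657
  rot[10] = 796945768$7555456575
  rot[11] = 96945768$75554565757
  rot[12] = 6945768$755545657579
  rot[13] = 945768$7555456575796
  rot[14] = 45768$75554565757969
  rot[15] = 5768$755545657579694
  rot[16] = 768$7555456575796945
  rot[17] = 68$75554565757969457
  rot[18] = 8$755545657579694576
  rot[19] = $7555456575796945768
Sorted (with $ < everything):
  sorted[0] = $7555456575796945768
  sorted[1] = 456575796945768$7555
  sorted[2] = 45768$75554565757969
  sorted[3] = 5456575796945768$755
  sorted[4] = 55456575796945768$75
  sorted[5] = 555456575796945768$7
  sorted[6] = 56575796945768$75554
  sorted[7] = 575796945768$7555456
  sorted[8] = 5768$755545657579694
  sorted[9] = 5796945768$755545657
  sorted[10] = 6575796945768$755545
  sorted[11] = 68$75554565757969457
  sorted[12] = 6945768$755545657579
  sorted[13] = 7555456575796945768$
  sorted[14] = 75796945768$75554565
  sorted[15] = 768$7555456575796945
  sorted[16] = 796945768$7555456575
  sorted[17] = 8$755545657579694576
  sorted[18] = 945768$7555456575796
  sorted[19] = 96945768$75554565757
sorted[2] = 45768$75554565757969

Answer: 45768$75554565757969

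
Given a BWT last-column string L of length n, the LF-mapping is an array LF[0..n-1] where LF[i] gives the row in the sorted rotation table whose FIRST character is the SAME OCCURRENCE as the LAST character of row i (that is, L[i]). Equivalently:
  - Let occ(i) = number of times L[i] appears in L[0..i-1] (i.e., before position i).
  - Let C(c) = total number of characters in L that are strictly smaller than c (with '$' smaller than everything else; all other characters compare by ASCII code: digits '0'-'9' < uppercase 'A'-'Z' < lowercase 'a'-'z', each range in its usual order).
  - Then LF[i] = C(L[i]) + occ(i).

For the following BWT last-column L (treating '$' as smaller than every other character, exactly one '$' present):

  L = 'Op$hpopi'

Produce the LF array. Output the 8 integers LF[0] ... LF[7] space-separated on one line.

Answer: 1 5 0 2 6 4 7 3

Derivation:
Char counts: '$':1, 'O':1, 'h':1, 'i':1, 'o':1, 'p':3
C (first-col start): C('$')=0, C('O')=1, C('h')=2, C('i')=3, C('o')=4, C('p')=5
L[0]='O': occ=0, LF[0]=C('O')+0=1+0=1
L[1]='p': occ=0, LF[1]=C('p')+0=5+0=5
L[2]='$': occ=0, LF[2]=C('$')+0=0+0=0
L[3]='h': occ=0, LF[3]=C('h')+0=2+0=2
L[4]='p': occ=1, LF[4]=C('p')+1=5+1=6
L[5]='o': occ=0, LF[5]=C('o')+0=4+0=4
L[6]='p': occ=2, LF[6]=C('p')+2=5+2=7
L[7]='i': occ=0, LF[7]=C('i')+0=3+0=3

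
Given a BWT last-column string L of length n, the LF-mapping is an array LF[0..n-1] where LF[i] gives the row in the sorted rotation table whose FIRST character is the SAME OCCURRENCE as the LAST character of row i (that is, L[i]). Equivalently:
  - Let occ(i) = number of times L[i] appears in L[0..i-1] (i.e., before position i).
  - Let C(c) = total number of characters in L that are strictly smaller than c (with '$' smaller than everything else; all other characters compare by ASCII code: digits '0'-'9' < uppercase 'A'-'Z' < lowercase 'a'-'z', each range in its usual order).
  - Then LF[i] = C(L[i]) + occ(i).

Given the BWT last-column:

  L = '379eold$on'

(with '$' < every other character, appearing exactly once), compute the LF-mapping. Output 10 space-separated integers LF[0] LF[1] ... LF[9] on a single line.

Answer: 1 2 3 5 8 6 4 0 9 7

Derivation:
Char counts: '$':1, '3':1, '7':1, '9':1, 'd':1, 'e':1, 'l':1, 'n':1, 'o':2
C (first-col start): C('$')=0, C('3')=1, C('7')=2, C('9')=3, C('d')=4, C('e')=5, C('l')=6, C('n')=7, C('o')=8
L[0]='3': occ=0, LF[0]=C('3')+0=1+0=1
L[1]='7': occ=0, LF[1]=C('7')+0=2+0=2
L[2]='9': occ=0, LF[2]=C('9')+0=3+0=3
L[3]='e': occ=0, LF[3]=C('e')+0=5+0=5
L[4]='o': occ=0, LF[4]=C('o')+0=8+0=8
L[5]='l': occ=0, LF[5]=C('l')+0=6+0=6
L[6]='d': occ=0, LF[6]=C('d')+0=4+0=4
L[7]='$': occ=0, LF[7]=C('$')+0=0+0=0
L[8]='o': occ=1, LF[8]=C('o')+1=8+1=9
L[9]='n': occ=0, LF[9]=C('n')+0=7+0=7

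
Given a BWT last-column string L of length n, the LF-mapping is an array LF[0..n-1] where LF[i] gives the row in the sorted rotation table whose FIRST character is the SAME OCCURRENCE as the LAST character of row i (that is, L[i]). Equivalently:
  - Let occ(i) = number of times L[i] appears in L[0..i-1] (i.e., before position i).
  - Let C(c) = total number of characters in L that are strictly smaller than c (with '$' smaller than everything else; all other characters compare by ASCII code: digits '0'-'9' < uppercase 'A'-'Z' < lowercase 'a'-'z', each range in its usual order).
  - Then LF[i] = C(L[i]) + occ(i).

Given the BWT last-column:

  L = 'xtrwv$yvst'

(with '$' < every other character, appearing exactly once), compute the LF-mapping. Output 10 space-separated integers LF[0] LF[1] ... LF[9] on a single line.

Answer: 8 3 1 7 5 0 9 6 2 4

Derivation:
Char counts: '$':1, 'r':1, 's':1, 't':2, 'v':2, 'w':1, 'x':1, 'y':1
C (first-col start): C('$')=0, C('r')=1, C('s')=2, C('t')=3, C('v')=5, C('w')=7, C('x')=8, C('y')=9
L[0]='x': occ=0, LF[0]=C('x')+0=8+0=8
L[1]='t': occ=0, LF[1]=C('t')+0=3+0=3
L[2]='r': occ=0, LF[2]=C('r')+0=1+0=1
L[3]='w': occ=0, LF[3]=C('w')+0=7+0=7
L[4]='v': occ=0, LF[4]=C('v')+0=5+0=5
L[5]='$': occ=0, LF[5]=C('$')+0=0+0=0
L[6]='y': occ=0, LF[6]=C('y')+0=9+0=9
L[7]='v': occ=1, LF[7]=C('v')+1=5+1=6
L[8]='s': occ=0, LF[8]=C('s')+0=2+0=2
L[9]='t': occ=1, LF[9]=C('t')+1=3+1=4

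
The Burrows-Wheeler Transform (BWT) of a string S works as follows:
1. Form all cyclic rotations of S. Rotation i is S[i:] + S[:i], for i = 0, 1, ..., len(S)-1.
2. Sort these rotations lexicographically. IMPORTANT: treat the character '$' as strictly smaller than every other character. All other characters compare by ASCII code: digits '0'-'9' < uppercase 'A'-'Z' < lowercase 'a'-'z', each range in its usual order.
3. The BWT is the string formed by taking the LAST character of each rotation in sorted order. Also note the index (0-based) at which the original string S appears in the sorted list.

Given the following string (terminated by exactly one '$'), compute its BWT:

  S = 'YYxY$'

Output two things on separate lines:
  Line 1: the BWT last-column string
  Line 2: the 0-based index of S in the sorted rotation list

All 5 rotations (rotation i = S[i:]+S[:i]):
  rot[0] = YYxY$
  rot[1] = YxY$Y
  rot[2] = xY$YY
  rot[3] = Y$YYx
  rot[4] = $YYxY
Sorted (with $ < everything):
  sorted[0] = $YYxY  (last char: 'Y')
  sorted[1] = Y$YYx  (last char: 'x')
  sorted[2] = YYxY$  (last char: '$')
  sorted[3] = YxY$Y  (last char: 'Y')
  sorted[4] = xY$YY  (last char: 'Y')
Last column: Yx$YY
Original string S is at sorted index 2

Answer: Yx$YY
2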